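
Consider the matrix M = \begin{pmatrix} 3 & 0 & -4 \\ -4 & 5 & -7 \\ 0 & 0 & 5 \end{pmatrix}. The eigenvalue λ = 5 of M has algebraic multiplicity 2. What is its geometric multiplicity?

1

M − 5I = [[-2, 0, -4], [-4, 0, -7], [0, 0, 0]].
This matrix has rank 2, so its null space has dimension 3 − 2 = 1.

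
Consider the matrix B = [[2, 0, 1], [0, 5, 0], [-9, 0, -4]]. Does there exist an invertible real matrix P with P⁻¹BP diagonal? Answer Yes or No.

Characteristic polynomial: p(s) = s^3 - 3s^2 - 9s - 5 = (s - 5)(s + 1)^2.
s = -1 has algebraic multiplicity 2; rank(B + 1I) = 2, so geometric multiplicity = 1.
Geometric multiplicity < algebraic multiplicity, so B is not diagonalizable.

No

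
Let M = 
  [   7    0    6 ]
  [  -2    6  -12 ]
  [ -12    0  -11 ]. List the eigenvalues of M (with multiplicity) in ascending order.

Characteristic polynomial: p(t) = t^3 - 2t^2 - 29t + 30 = (t - 6)(t - 1)(t + 5).
Roots (with multiplicity): -5, 1, 6.

-5, 1, 6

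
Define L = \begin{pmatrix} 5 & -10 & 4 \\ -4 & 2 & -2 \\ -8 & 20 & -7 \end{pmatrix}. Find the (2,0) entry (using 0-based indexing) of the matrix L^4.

Characteristic polynomial: r^3 - 7r + 6 = (r - 2)(r - 1)(r + 3), so the eigenvalues are -3, 1, 2.
r=-3: eigenvector (1, 0, -2).
r=1: eigenvector (-4, 2, 9).
r=2: eigenvector (-2, 1, 4).
P = [[1, -4, -2], [0, 2, 1], [-2, 9, 4]], D = diag(-3, 1, 2), P⁻¹ = [[1, 2, 0], [2, 0, 1], [-4, 1, -2]].
L⁴ = P·diag(81, 1, 16)·P⁻¹ = [[201, 130, 60], [-60, 16, -30], [-400, -260, -119]].
The requested entry is -400.

-400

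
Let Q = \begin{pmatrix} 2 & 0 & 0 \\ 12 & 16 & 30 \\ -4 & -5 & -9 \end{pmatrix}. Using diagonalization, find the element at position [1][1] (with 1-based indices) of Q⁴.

16

Characteristic polynomial: t^3 - 9t^2 + 20t - 12 = (t - 6)(t - 2)(t - 1), so the eigenvalues are 1, 2, 6.
t=1: eigenvector (0, -2, 1).
t=6: eigenvector (0, 3, -1).
t=2: eigenvector (1, -3, 1).
P = [[0, 0, 1], [-2, 3, -3], [1, -1, 1]], D = diag(1, 6, 2), P⁻¹ = [[0, 1, 3], [1, 1, 2], [1, 0, 0]].
Q⁴ = P·diag(1, 1296, 16)·P⁻¹ = [[16, 0, 0], [3840, 3886, 7770], [-1280, -1295, -2589]].
The requested entry is 16.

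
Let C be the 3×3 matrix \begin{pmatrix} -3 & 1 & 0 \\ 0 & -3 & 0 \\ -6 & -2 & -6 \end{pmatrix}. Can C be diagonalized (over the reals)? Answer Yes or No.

No

Characteristic polynomial: p(μ) = μ^3 + 12μ^2 + 45μ + 54 = (μ + 3)^2(μ + 6).
μ = -3 has algebraic multiplicity 2; rank(C + 3I) = 2, so geometric multiplicity = 1.
Geometric multiplicity < algebraic multiplicity, so C is not diagonalizable.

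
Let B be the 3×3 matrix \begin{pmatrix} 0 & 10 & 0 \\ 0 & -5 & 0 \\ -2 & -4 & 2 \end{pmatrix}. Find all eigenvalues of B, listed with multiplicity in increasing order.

Characteristic polynomial: p(t) = t^3 + 3t^2 - 10t = t(t - 2)(t + 5).
Roots (with multiplicity): -5, 0, 2.

-5, 0, 2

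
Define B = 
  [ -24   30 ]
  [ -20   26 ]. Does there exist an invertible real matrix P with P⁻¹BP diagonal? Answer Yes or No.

Yes

Characteristic polynomial: p(λ) = λ^2 - 2λ - 24 = (λ - 6)(λ + 4).
All 2 eigenvalues are distinct, so B is diagonalizable.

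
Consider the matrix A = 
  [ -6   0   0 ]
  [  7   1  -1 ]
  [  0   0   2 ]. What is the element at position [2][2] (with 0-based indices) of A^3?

8

Characteristic polynomial: λ^3 + 3λ^2 - 16λ + 12 = (λ - 2)(λ - 1)(λ + 6), so the eigenvalues are -6, 1, 2.
λ=-6: eigenvector (1, -1, 0).
λ=1: eigenvector (0, 1, 0).
λ=2: eigenvector (0, -1, 1).
P = [[1, 0, 0], [-1, 1, -1], [0, 0, 1]], D = diag(-6, 1, 2), P⁻¹ = [[1, 0, 0], [1, 1, 1], [0, 0, 1]].
A³ = P·diag(-216, 1, 8)·P⁻¹ = [[-216, 0, 0], [217, 1, -7], [0, 0, 8]].
The requested entry is 8.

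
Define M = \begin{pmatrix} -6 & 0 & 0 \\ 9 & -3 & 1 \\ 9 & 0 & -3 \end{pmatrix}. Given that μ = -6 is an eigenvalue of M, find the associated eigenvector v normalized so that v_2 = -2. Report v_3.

-3

M + 6I = [[0, 0, 0], [9, 3, 1], [9, 0, 3]].
Solving (M + 6I)v = 0 gives the eigenspace spanned by (1, -2, -3).
With v_2 = -2, v = (1, -2, -3), so v_3 = -3.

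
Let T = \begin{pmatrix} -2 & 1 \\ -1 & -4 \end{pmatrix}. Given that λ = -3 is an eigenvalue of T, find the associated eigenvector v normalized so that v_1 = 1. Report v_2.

-1

T + 3I = [[1, 1], [-1, -1]].
Solving (T + 3I)v = 0 gives the eigenspace spanned by (1, -1).
With v_1 = 1, v = (1, -1), so v_2 = -1.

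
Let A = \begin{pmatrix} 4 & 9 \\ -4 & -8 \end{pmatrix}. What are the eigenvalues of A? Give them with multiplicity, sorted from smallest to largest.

Characteristic polynomial: p(s) = s^2 + 4s + 4 = (s + 2)^2.
Roots (with multiplicity): -2, -2.

-2, -2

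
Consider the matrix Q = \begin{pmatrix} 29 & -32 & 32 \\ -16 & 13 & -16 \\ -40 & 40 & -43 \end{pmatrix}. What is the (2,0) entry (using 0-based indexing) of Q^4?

Characteristic polynomial: t^3 + t^2 - 21t - 45 = (t - 5)(t + 3)^2, so the eigenvalues are -3, -3, 5.
t=-3: eigenvector (1, 0, -1).
t=-3: eigenvector (-2, 1, 3).
t=5: eigenvector (4, -2, -5).
P = [[1, -2, 4], [0, 1, -2], [-1, 3, -5]], D = diag(-3, -3, 5), P⁻¹ = [[1, 2, 0], [2, -1, 2], [1, -1, 1]].
Q⁴ = P·diag(81, 81, 625)·P⁻¹ = [[2257, -2176, 2176], [-1088, 1169, -1088], [-2720, 2720, -2639]].
The requested entry is -2720.

-2720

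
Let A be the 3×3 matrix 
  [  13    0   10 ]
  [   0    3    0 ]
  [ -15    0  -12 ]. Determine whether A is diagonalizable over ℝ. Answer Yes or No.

Characteristic polynomial: p(λ) = λ^3 - 4λ^2 - 3λ + 18 = (λ - 3)^2(λ + 2).
λ = 3 has algebraic multiplicity 2; rank(A − 3I) = 1, so geometric multiplicity = 2.
Every eigenvalue has geometric = algebraic multiplicity, so A is diagonalizable.

Yes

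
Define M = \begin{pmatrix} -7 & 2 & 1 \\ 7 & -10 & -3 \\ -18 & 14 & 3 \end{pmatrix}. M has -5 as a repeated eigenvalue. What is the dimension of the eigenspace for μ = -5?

M + 5I = [[-2, 2, 1], [7, -5, -3], [-18, 14, 8]].
This matrix has rank 2, so its null space has dimension 3 − 2 = 1.

1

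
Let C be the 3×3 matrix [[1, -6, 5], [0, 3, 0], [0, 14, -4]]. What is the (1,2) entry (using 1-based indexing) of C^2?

46

Characteristic polynomial: r^3 - 13r + 12 = (r - 3)(r - 1)(r + 4), so the eigenvalues are -4, 1, 3.
r=1: eigenvector (1, 0, 0).
r=3: eigenvector (2, 1, 2).
r=-4: eigenvector (-1, 0, 1).
P = [[1, 2, -1], [0, 1, 0], [0, 2, 1]], D = diag(1, 3, -4), P⁻¹ = [[1, -4, 1], [0, 1, 0], [0, -2, 1]].
C² = P·diag(1, 9, 16)·P⁻¹ = [[1, 46, -15], [0, 9, 0], [0, -14, 16]].
The requested entry is 46.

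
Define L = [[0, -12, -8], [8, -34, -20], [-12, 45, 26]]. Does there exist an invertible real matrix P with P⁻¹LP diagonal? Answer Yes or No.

No

Characteristic polynomial: p(s) = s^3 + 8s^2 + 16s = s(s + 4)^2.
s = -4 has algebraic multiplicity 2; rank(L + 4I) = 2, so geometric multiplicity = 1.
Geometric multiplicity < algebraic multiplicity, so L is not diagonalizable.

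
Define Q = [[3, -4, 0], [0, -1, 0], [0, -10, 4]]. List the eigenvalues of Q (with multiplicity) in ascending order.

Characteristic polynomial: p(r) = r^3 - 6r^2 + 5r + 12 = (r - 4)(r - 3)(r + 1).
Roots (with multiplicity): -1, 3, 4.

-1, 3, 4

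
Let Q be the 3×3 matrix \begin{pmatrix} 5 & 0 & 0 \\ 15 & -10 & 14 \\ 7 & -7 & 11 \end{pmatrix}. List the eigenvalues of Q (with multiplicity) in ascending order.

-3, 4, 5

Characteristic polynomial: p(s) = s^3 - 6s^2 - 7s + 60 = (s - 5)(s - 4)(s + 3).
Roots (with multiplicity): -3, 4, 5.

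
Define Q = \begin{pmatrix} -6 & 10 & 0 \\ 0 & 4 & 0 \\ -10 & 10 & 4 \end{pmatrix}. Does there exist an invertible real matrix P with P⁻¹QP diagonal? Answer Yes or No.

Yes

Characteristic polynomial: p(μ) = μ^3 - 2μ^2 - 32μ + 96 = (μ - 4)^2(μ + 6).
μ = 4 has algebraic multiplicity 2; rank(Q − 4I) = 1, so geometric multiplicity = 2.
Every eigenvalue has geometric = algebraic multiplicity, so Q is diagonalizable.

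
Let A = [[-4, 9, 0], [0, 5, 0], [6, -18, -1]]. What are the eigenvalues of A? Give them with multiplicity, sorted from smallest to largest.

Characteristic polynomial: p(t) = t^3 - 21t - 20 = (t - 5)(t + 1)(t + 4).
Roots (with multiplicity): -4, -1, 5.

-4, -1, 5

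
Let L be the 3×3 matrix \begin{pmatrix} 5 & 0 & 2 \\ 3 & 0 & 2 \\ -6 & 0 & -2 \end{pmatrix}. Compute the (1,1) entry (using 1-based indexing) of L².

Characteristic polynomial: λ^3 - 3λ^2 + 2λ = λ(λ - 2)(λ - 1), so the eigenvalues are 0, 1, 2.
λ=1: eigenvector (1, -1, -2).
λ=0: eigenvector (0, 1, 0).
λ=2: eigenvector (2, 0, -3).
P = [[1, 0, 2], [-1, 1, 0], [-2, 0, -3]], D = diag(1, 0, 2), P⁻¹ = [[-3, 0, -2], [-3, 1, -2], [2, 0, 1]].
L² = P·diag(1, 0, 4)·P⁻¹ = [[13, 0, 6], [3, 0, 2], [-18, 0, -8]].
The requested entry is 13.

13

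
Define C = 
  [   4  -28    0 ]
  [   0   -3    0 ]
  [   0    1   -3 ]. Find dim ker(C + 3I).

C + 3I = [[7, -28, 0], [0, 0, 0], [0, 1, 0]].
This matrix has rank 2, so its null space has dimension 3 − 2 = 1.

1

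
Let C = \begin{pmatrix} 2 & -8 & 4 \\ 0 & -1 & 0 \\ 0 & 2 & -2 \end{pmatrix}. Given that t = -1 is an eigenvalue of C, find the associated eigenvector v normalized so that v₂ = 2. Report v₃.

4

C + 1I = [[3, -8, 4], [0, 0, 0], [0, 2, -1]].
Solving (C + 1I)v = 0 gives the eigenspace spanned by (0, 2, 4).
With v₂ = 2, v = (0, 2, 4), so v₃ = 4.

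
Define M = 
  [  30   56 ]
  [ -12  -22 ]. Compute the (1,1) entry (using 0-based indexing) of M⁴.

Characteristic polynomial: r^2 - 8r + 12 = (r - 6)(r - 2), so the eigenvalues are 2, 6.
r=6: eigenvector (7, -3).
r=2: eigenvector (-2, 1).
P = [[7, -2], [-3, 1]], D = diag(6, 2), P⁻¹ = [[1, 2], [3, 7]].
M⁴ = P·diag(1296, 16)·P⁻¹ = [[8976, 17920], [-3840, -7664]].
The requested entry is -7664.

-7664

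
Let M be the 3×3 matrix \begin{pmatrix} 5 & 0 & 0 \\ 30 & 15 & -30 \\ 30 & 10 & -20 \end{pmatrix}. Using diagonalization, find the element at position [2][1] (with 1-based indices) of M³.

750

Characteristic polynomial: t^3 - 25t = t(t - 5)(t + 5), so the eigenvalues are -5, 0, 5.
t=5: eigenvector (1, -3, 0).
t=-5: eigenvector (0, -3, -2).
t=0: eigenvector (0, 2, 1).
P = [[1, 0, 0], [-3, -3, 2], [0, -2, 1]], D = diag(5, -5, 0), P⁻¹ = [[1, 0, 0], [3, 1, -2], [6, 2, -3]].
M³ = P·diag(125, -125, 0)·P⁻¹ = [[125, 0, 0], [750, 375, -750], [750, 250, -500]].
The requested entry is 750.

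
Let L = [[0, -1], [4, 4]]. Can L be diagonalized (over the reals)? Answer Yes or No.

Characteristic polynomial: p(λ) = λ^2 - 4λ + 4 = (λ - 2)^2.
λ = 2 has algebraic multiplicity 2; rank(L − 2I) = 1, so geometric multiplicity = 1.
Geometric multiplicity < algebraic multiplicity, so L is not diagonalizable.

No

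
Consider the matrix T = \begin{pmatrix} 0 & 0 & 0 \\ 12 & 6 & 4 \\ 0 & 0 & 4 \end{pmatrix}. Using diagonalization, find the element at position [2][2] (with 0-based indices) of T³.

Characteristic polynomial: μ^3 - 10μ^2 + 24μ = μ(μ - 6)(μ - 4), so the eigenvalues are 0, 4, 6.
μ=0: eigenvector (1, -2, 0).
μ=6: eigenvector (0, 1, 0).
μ=4: eigenvector (0, 2, -1).
P = [[1, 0, 0], [-2, 1, 2], [0, 0, -1]], D = diag(0, 6, 4), P⁻¹ = [[1, 0, 0], [2, 1, 2], [0, 0, -1]].
T³ = P·diag(0, 216, 64)·P⁻¹ = [[0, 0, 0], [432, 216, 304], [0, 0, 64]].
The requested entry is 64.

64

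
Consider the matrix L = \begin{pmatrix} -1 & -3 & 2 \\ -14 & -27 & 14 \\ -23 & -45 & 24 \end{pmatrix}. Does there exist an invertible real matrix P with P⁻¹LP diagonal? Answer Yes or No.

Characteristic polynomial: p(λ) = λ^3 + 4λ^2 - 11λ + 6 = (λ - 1)^2(λ + 6).
λ = 1 has algebraic multiplicity 2; rank(L − 1I) = 2, so geometric multiplicity = 1.
Geometric multiplicity < algebraic multiplicity, so L is not diagonalizable.

No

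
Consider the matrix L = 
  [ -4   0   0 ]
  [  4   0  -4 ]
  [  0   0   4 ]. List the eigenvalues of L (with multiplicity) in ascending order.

Characteristic polynomial: p(λ) = λ^3 - 16λ = λ(λ - 4)(λ + 4).
Roots (with multiplicity): -4, 0, 4.

-4, 0, 4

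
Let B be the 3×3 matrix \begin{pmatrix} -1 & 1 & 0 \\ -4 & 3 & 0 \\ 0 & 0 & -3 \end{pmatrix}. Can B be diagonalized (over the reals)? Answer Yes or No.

No

Characteristic polynomial: p(s) = s^3 + s^2 - 5s + 3 = (s - 1)^2(s + 3).
s = 1 has algebraic multiplicity 2; rank(B − 1I) = 2, so geometric multiplicity = 1.
Geometric multiplicity < algebraic multiplicity, so B is not diagonalizable.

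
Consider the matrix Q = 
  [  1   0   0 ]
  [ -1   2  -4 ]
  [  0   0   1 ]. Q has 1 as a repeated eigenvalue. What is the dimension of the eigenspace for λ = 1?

Q − 1I = [[0, 0, 0], [-1, 1, -4], [0, 0, 0]].
This matrix has rank 1, so its null space has dimension 3 − 1 = 2.

2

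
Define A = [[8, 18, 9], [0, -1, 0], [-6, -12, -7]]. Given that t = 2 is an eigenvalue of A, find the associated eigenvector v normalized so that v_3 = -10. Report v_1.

15

A − 2I = [[6, 18, 9], [0, -3, 0], [-6, -12, -9]].
Solving (A − 2I)v = 0 gives the eigenspace spanned by (15, 0, -10).
With v_3 = -10, v = (15, 0, -10), so v_1 = 15.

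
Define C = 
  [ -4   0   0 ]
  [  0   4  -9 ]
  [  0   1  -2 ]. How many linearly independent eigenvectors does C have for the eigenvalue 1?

C − 1I = [[-5, 0, 0], [0, 3, -9], [0, 1, -3]].
This matrix has rank 2, so its null space has dimension 3 − 2 = 1.

1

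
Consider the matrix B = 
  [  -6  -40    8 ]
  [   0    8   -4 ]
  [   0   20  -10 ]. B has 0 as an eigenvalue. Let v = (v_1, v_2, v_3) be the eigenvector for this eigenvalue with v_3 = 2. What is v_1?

-4

B = [[-6, -40, 8], [0, 8, -4], [0, 20, -10]].
Solving (B)v = 0 gives the eigenspace spanned by (-4, 1, 2).
With v_3 = 2, v = (-4, 1, 2), so v_1 = -4.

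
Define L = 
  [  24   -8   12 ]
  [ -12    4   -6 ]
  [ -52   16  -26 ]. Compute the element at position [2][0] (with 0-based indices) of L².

Characteristic polynomial: μ^3 - 2μ^2 - 8μ = μ(μ - 4)(μ + 2), so the eigenvalues are -2, 0, 4.
μ=0: eigenvector (1, 0, -2).
μ=-2: eigenvector (-2, 1, 5).
μ=4: eigenvector (-2, 1, 4).
P = [[1, -2, -2], [0, 1, 1], [-2, 5, 4]], D = diag(0, -2, 4), P⁻¹ = [[1, 2, 0], [2, 0, 1], [-2, 1, -1]].
L² = P·diag(0, 4, 16)·P⁻¹ = [[48, -32, 24], [-24, 16, -12], [-88, 64, -44]].
The requested entry is -88.

-88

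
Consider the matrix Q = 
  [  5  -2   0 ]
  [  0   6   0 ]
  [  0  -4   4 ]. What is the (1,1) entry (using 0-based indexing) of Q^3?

216

Characteristic polynomial: λ^3 - 15λ^2 + 74λ - 120 = (λ - 6)(λ - 5)(λ - 4), so the eigenvalues are 4, 5, 6.
λ=6: eigenvector (-2, 1, -2).
λ=5: eigenvector (1, 0, 0).
λ=4: eigenvector (0, 0, 1).
P = [[-2, 1, 0], [1, 0, 0], [-2, 0, 1]], D = diag(6, 5, 4), P⁻¹ = [[0, 1, 0], [1, 2, 0], [0, 2, 1]].
Q³ = P·diag(216, 125, 64)·P⁻¹ = [[125, -182, 0], [0, 216, 0], [0, -304, 64]].
The requested entry is 216.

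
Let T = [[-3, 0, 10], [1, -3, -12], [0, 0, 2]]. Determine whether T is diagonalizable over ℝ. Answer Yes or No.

No

Characteristic polynomial: p(s) = s^3 + 4s^2 - 3s - 18 = (s - 2)(s + 3)^2.
s = -3 has algebraic multiplicity 2; rank(T + 3I) = 2, so geometric multiplicity = 1.
Geometric multiplicity < algebraic multiplicity, so T is not diagonalizable.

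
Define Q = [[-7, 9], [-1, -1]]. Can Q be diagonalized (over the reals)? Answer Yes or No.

Characteristic polynomial: p(s) = s^2 + 8s + 16 = (s + 4)^2.
s = -4 has algebraic multiplicity 2; rank(Q + 4I) = 1, so geometric multiplicity = 1.
Geometric multiplicity < algebraic multiplicity, so Q is not diagonalizable.

No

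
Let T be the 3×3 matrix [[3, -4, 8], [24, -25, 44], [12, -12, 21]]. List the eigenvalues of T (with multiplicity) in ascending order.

Characteristic polynomial: p(s) = s^3 + s^2 - 9s - 9 = (s - 3)(s + 1)(s + 3).
Roots (with multiplicity): -3, -1, 3.

-3, -1, 3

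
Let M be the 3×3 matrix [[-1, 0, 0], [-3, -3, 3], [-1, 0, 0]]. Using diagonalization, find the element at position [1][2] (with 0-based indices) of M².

-9

Characteristic polynomial: μ^3 + 4μ^2 + 3μ = μ(μ + 1)(μ + 3), so the eigenvalues are -3, -1, 0.
μ=0: eigenvector (0, -1, -1).
μ=-3: eigenvector (0, 1, 0).
μ=-1: eigenvector (-1, 0, -1).
P = [[0, 0, -1], [-1, 1, 0], [-1, 0, -1]], D = diag(0, -3, -1), P⁻¹ = [[1, 0, -1], [1, 1, -1], [-1, 0, 0]].
M² = P·diag(0, 9, 1)·P⁻¹ = [[1, 0, 0], [9, 9, -9], [1, 0, 0]].
The requested entry is -9.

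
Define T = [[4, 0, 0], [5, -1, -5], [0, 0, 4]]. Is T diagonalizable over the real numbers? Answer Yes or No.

Characteristic polynomial: p(μ) = μ^3 - 7μ^2 + 8μ + 16 = (μ - 4)^2(μ + 1).
μ = 4 has algebraic multiplicity 2; rank(T − 4I) = 1, so geometric multiplicity = 2.
Every eigenvalue has geometric = algebraic multiplicity, so T is diagonalizable.

Yes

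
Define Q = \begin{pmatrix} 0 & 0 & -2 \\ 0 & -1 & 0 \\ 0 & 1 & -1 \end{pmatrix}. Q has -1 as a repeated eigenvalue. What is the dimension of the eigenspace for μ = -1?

1

Q + 1I = [[1, 0, -2], [0, 0, 0], [0, 1, 0]].
This matrix has rank 2, so its null space has dimension 3 − 2 = 1.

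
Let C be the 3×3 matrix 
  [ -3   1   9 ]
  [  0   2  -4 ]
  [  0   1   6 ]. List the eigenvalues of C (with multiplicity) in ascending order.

-3, 4, 4

Characteristic polynomial: p(s) = s^3 - 5s^2 - 8s + 48 = (s - 4)^2(s + 3).
Roots (with multiplicity): -3, 4, 4.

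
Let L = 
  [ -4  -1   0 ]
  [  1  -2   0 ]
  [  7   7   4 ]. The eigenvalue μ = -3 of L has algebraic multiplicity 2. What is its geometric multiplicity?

L + 3I = [[-1, -1, 0], [1, 1, 0], [7, 7, 7]].
This matrix has rank 2, so its null space has dimension 3 − 2 = 1.

1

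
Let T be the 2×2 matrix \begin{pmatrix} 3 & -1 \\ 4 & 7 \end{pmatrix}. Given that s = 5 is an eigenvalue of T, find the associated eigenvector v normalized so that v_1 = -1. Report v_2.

2

T − 5I = [[-2, -1], [4, 2]].
Solving (T − 5I)v = 0 gives the eigenspace spanned by (-1, 2).
With v_1 = -1, v = (-1, 2), so v_2 = 2.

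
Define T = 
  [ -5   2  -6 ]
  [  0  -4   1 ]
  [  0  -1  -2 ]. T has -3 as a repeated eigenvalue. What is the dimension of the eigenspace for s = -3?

T + 3I = [[-2, 2, -6], [0, -1, 1], [0, -1, 1]].
This matrix has rank 2, so its null space has dimension 3 − 2 = 1.

1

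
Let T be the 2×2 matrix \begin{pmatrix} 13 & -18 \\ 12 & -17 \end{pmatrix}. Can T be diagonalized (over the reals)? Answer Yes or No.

Yes

Characteristic polynomial: p(λ) = λ^2 + 4λ - 5 = (λ - 1)(λ + 5).
All 2 eigenvalues are distinct, so T is diagonalizable.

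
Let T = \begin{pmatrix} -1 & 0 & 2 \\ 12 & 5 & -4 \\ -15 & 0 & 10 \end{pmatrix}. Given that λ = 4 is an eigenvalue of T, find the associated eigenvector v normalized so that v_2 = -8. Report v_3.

10

T − 4I = [[-5, 0, 2], [12, 1, -4], [-15, 0, 6]].
Solving (T − 4I)v = 0 gives the eigenspace spanned by (4, -8, 10).
With v_2 = -8, v = (4, -8, 10), so v_3 = 10.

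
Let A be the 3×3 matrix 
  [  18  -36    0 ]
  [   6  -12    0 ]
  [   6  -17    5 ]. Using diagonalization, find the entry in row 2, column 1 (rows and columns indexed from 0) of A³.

-557

Characteristic polynomial: t^3 - 11t^2 + 30t = t(t - 6)(t - 5), so the eigenvalues are 0, 5, 6.
t=0: eigenvector (-2, -1, -1).
t=5: eigenvector (0, 0, 1).
t=6: eigenvector (3, 1, 1).
P = [[-2, 0, 3], [-1, 0, 1], [-1, 1, 1]], D = diag(0, 5, 6), P⁻¹ = [[1, -3, 0], [0, -1, 1], [1, -2, 0]].
A³ = P·diag(0, 125, 216)·P⁻¹ = [[648, -1296, 0], [216, -432, 0], [216, -557, 125]].
The requested entry is -557.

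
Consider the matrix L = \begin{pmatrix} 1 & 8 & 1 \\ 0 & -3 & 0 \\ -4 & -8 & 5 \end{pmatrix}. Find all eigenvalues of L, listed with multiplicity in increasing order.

Characteristic polynomial: p(r) = r^3 - 3r^2 - 9r + 27 = (r - 3)^2(r + 3).
Roots (with multiplicity): -3, 3, 3.

-3, 3, 3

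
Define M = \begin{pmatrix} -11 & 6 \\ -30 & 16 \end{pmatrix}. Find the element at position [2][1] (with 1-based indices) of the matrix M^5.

-10230

Characteristic polynomial: r^2 - 5r + 4 = (r - 4)(r - 1), so the eigenvalues are 1, 4.
r=1: eigenvector (-1, -2).
r=4: eigenvector (-2, -5).
P = [[-1, -2], [-2, -5]], D = diag(1, 4), P⁻¹ = [[-5, 2], [2, -1]].
M⁵ = P·diag(1, 1024)·P⁻¹ = [[-4091, 2046], [-10230, 5116]].
The requested entry is -10230.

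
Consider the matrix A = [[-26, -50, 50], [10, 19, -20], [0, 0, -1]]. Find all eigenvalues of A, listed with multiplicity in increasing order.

-6, -1, -1

Characteristic polynomial: p(t) = t^3 + 8t^2 + 13t + 6 = (t + 1)^2(t + 6).
Roots (with multiplicity): -6, -1, -1.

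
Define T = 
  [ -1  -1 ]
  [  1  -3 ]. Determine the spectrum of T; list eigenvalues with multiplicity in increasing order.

-2, -2

Characteristic polynomial: p(λ) = λ^2 + 4λ + 4 = (λ + 2)^2.
Roots (with multiplicity): -2, -2.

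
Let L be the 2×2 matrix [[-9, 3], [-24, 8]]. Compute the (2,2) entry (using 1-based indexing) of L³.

8

Characteristic polynomial: r^2 + r = r(r + 1), so the eigenvalues are -1, 0.
r=-1: eigenvector (-3, -8).
r=0: eigenvector (1, 3).
P = [[-3, 1], [-8, 3]], D = diag(-1, 0), P⁻¹ = [[-3, 1], [-8, 3]].
L³ = P·diag(-1, 0)·P⁻¹ = [[-9, 3], [-24, 8]].
The requested entry is 8.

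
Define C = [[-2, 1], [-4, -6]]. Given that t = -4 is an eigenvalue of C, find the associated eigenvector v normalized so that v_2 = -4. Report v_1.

C + 4I = [[2, 1], [-4, -2]].
Solving (C + 4I)v = 0 gives the eigenspace spanned by (2, -4).
With v_2 = -4, v = (2, -4), so v_1 = 2.

2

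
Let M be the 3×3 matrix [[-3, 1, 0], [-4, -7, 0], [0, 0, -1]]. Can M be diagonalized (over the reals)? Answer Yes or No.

No

Characteristic polynomial: p(s) = s^3 + 11s^2 + 35s + 25 = (s + 1)(s + 5)^2.
s = -5 has algebraic multiplicity 2; rank(M + 5I) = 2, so geometric multiplicity = 1.
Geometric multiplicity < algebraic multiplicity, so M is not diagonalizable.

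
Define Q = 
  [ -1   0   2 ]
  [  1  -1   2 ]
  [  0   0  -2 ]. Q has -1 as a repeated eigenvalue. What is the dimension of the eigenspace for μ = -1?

Q + 1I = [[0, 0, 2], [1, 0, 2], [0, 0, -1]].
This matrix has rank 2, so its null space has dimension 3 − 2 = 1.

1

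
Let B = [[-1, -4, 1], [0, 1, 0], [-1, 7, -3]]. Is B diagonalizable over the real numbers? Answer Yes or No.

Characteristic polynomial: p(μ) = μ^3 + 3μ^2 - 4 = (μ - 1)(μ + 2)^2.
μ = -2 has algebraic multiplicity 2; rank(B + 2I) = 2, so geometric multiplicity = 1.
Geometric multiplicity < algebraic multiplicity, so B is not diagonalizable.

No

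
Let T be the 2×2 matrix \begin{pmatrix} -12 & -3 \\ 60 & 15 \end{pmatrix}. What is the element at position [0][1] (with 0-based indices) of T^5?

-243

Characteristic polynomial: r^2 - 3r = r(r - 3), so the eigenvalues are 0, 3.
r=0: eigenvector (-1, 4).
r=3: eigenvector (-1, 5).
P = [[-1, -1], [4, 5]], D = diag(0, 3), P⁻¹ = [[-5, -1], [4, 1]].
T⁵ = P·diag(0, 243)·P⁻¹ = [[-972, -243], [4860, 1215]].
The requested entry is -243.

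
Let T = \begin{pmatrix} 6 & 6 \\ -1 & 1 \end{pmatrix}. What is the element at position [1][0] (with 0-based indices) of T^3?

-37

Characteristic polynomial: λ^2 - 7λ + 12 = (λ - 4)(λ - 3), so the eigenvalues are 3, 4.
λ=4: eigenvector (-3, 1).
λ=3: eigenvector (-2, 1).
P = [[-3, -2], [1, 1]], D = diag(4, 3), P⁻¹ = [[-1, -2], [1, 3]].
T³ = P·diag(64, 27)·P⁻¹ = [[138, 222], [-37, -47]].
The requested entry is -37.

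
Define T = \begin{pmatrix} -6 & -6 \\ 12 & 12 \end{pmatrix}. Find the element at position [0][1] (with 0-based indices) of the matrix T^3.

-216

Characteristic polynomial: λ^2 - 6λ = λ(λ - 6), so the eigenvalues are 0, 6.
λ=6: eigenvector (-1, 2).
λ=0: eigenvector (-1, 1).
P = [[-1, -1], [2, 1]], D = diag(6, 0), P⁻¹ = [[1, 1], [-2, -1]].
T³ = P·diag(216, 0)·P⁻¹ = [[-216, -216], [432, 432]].
The requested entry is -216.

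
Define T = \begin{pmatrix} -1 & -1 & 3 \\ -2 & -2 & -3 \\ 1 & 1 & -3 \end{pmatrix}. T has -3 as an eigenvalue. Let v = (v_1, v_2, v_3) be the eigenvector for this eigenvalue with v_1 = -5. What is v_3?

5

T + 3I = [[2, -1, 3], [-2, 1, -3], [1, 1, 0]].
Solving (T + 3I)v = 0 gives the eigenspace spanned by (-5, 5, 5).
With v_1 = -5, v = (-5, 5, 5), so v_3 = 5.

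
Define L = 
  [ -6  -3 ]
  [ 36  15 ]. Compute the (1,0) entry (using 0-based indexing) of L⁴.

Characteristic polynomial: μ^2 - 9μ + 18 = (μ - 6)(μ - 3), so the eigenvalues are 3, 6.
μ=3: eigenvector (1, -3).
μ=6: eigenvector (1, -4).
P = [[1, 1], [-3, -4]], D = diag(3, 6), P⁻¹ = [[4, 1], [-3, -1]].
L⁴ = P·diag(81, 1296)·P⁻¹ = [[-3564, -1215], [14580, 4941]].
The requested entry is 14580.

14580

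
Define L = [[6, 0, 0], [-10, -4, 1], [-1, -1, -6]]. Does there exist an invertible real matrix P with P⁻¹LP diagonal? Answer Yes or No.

No

Characteristic polynomial: p(t) = t^3 + 4t^2 - 35t - 150 = (t - 6)(t + 5)^2.
t = -5 has algebraic multiplicity 2; rank(L + 5I) = 2, so geometric multiplicity = 1.
Geometric multiplicity < algebraic multiplicity, so L is not diagonalizable.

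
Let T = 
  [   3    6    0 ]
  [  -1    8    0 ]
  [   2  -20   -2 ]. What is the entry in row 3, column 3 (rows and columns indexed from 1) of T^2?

Characteristic polynomial: λ^3 - 9λ^2 + 8λ + 60 = (λ - 6)(λ - 5)(λ + 2), so the eigenvalues are -2, 5, 6.
λ=6: eigenvector (-2, -1, 2).
λ=5: eigenvector (3, 1, -2).
λ=-2: eigenvector (0, 0, 1).
P = [[-2, 3, 0], [-1, 1, 0], [2, -2, 1]], D = diag(6, 5, -2), P⁻¹ = [[1, -3, 0], [1, -2, 0], [0, 2, 1]].
T² = P·diag(36, 25, 4)·P⁻¹ = [[3, 66, 0], [-11, 58, 0], [22, -108, 4]].
The requested entry is 4.

4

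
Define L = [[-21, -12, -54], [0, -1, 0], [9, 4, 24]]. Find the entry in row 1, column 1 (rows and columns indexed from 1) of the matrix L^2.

Characteristic polynomial: s^3 - 2s^2 - 21s - 18 = (s - 6)(s + 1)(s + 3), so the eigenvalues are -3, -1, 6.
s=-3: eigenvector (3, 0, -1).
s=6: eigenvector (-2, 0, 1).
s=-1: eigenvector (-6, 1, 2).
P = [[3, -2, -6], [0, 0, 1], [-1, 1, 2]], D = diag(-3, 6, -1), P⁻¹ = [[1, 2, 2], [1, 0, 3], [0, 1, 0]].
L² = P·diag(9, 36, 1)·P⁻¹ = [[-45, 48, -162], [0, 1, 0], [27, -16, 90]].
The requested entry is -45.

-45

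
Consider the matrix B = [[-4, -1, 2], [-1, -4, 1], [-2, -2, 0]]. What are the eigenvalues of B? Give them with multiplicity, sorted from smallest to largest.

Characteristic polynomial: p(r) = r^3 + 8r^2 + 21r + 18 = (r + 2)(r + 3)^2.
Roots (with multiplicity): -3, -3, -2.

-3, -3, -2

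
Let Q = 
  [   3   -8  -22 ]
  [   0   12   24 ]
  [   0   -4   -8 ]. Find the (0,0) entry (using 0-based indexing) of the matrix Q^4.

81

Characteristic polynomial: s^3 - 7s^2 + 12s = s(s - 4)(s - 3), so the eigenvalues are 0, 3, 4.
s=3: eigenvector (1, 0, 0).
s=4: eigenvector (-2, 3, -1).
s=0: eigenvector (2, -2, 1).
P = [[1, -2, 2], [0, 3, -2], [0, -1, 1]], D = diag(3, 4, 0), P⁻¹ = [[1, 0, -2], [0, 1, 2], [0, 1, 3]].
Q⁴ = P·diag(81, 256, 0)·P⁻¹ = [[81, -512, -1186], [0, 768, 1536], [0, -256, -512]].
The requested entry is 81.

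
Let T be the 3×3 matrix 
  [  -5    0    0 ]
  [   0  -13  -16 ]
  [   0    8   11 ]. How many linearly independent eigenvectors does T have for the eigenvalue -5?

2

T + 5I = [[0, 0, 0], [0, -8, -16], [0, 8, 16]].
This matrix has rank 1, so its null space has dimension 3 − 1 = 2.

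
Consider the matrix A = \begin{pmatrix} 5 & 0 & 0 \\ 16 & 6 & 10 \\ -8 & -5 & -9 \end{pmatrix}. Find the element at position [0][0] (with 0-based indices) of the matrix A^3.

125

Characteristic polynomial: λ^3 - 2λ^2 - 19λ + 20 = (λ - 5)(λ - 1)(λ + 4), so the eigenvalues are -4, 1, 5.
λ=5: eigenvector (1, 4, -2).
λ=-4: eigenvector (0, 1, -1).
λ=1: eigenvector (0, 2, -1).
P = [[1, 0, 0], [4, 1, 2], [-2, -1, -1]], D = diag(5, -4, 1), P⁻¹ = [[1, 0, 0], [0, -1, -2], [-2, 1, 1]].
A³ = P·diag(125, -64, 1)·P⁻¹ = [[125, 0, 0], [496, 66, 130], [-248, -65, -129]].
The requested entry is 125.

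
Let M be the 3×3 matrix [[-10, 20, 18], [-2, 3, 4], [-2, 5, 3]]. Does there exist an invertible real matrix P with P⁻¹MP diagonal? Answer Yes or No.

No

Characteristic polynomial: p(λ) = λ^3 + 4λ^2 + 5λ + 2 = (λ + 1)^2(λ + 2).
λ = -1 has algebraic multiplicity 2; rank(M + 1I) = 2, so geometric multiplicity = 1.
Geometric multiplicity < algebraic multiplicity, so M is not diagonalizable.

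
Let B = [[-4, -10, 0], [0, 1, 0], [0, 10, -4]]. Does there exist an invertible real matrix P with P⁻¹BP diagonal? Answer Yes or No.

Yes

Characteristic polynomial: p(λ) = λ^3 + 7λ^2 + 8λ - 16 = (λ - 1)(λ + 4)^2.
λ = -4 has algebraic multiplicity 2; rank(B + 4I) = 1, so geometric multiplicity = 2.
Every eigenvalue has geometric = algebraic multiplicity, so B is diagonalizable.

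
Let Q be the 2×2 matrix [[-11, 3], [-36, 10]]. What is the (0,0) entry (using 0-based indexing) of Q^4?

Characteristic polynomial: μ^2 + μ - 2 = (μ - 1)(μ + 2), so the eigenvalues are -2, 1.
μ=1: eigenvector (1, 4).
μ=-2: eigenvector (1, 3).
P = [[1, 1], [4, 3]], D = diag(1, -2), P⁻¹ = [[-3, 1], [4, -1]].
Q⁴ = P·diag(1, 16)·P⁻¹ = [[61, -15], [180, -44]].
The requested entry is 61.

61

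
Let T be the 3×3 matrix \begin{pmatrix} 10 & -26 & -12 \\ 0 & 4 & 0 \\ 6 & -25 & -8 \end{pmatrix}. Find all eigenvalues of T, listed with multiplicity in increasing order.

-2, 4, 4

Characteristic polynomial: p(μ) = μ^3 - 6μ^2 + 32 = (μ - 4)^2(μ + 2).
Roots (with multiplicity): -2, 4, 4.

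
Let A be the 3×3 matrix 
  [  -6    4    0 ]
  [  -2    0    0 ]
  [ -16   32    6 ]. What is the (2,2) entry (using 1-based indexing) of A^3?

Characteristic polynomial: t^3 - 28t - 48 = (t - 6)(t + 2)(t + 4), so the eigenvalues are -4, -2, 6.
t=-4: eigenvector (2, 1, 0).
t=-2: eigenvector (1, 1, -2).
t=6: eigenvector (0, 0, 1).
P = [[2, 1, 0], [1, 1, 0], [0, -2, 1]], D = diag(-4, -2, 6), P⁻¹ = [[1, -1, 0], [-1, 2, 0], [-2, 4, 1]].
A³ = P·diag(-64, -8, 216)·P⁻¹ = [[-120, 112, 0], [-56, 48, 0], [-448, 896, 216]].
The requested entry is 48.

48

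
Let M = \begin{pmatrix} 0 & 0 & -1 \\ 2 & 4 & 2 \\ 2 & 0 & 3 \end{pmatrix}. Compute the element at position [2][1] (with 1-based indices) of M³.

Characteristic polynomial: r^3 - 7r^2 + 14r - 8 = (r - 4)(r - 2)(r - 1), so the eigenvalues are 1, 2, 4.
r=4: eigenvector (0, 1, 0).
r=1: eigenvector (1, 0, -1).
r=2: eigenvector (-1, -1, 2).
P = [[0, 1, -1], [1, 0, -1], [0, -1, 2]], D = diag(4, 1, 2), P⁻¹ = [[1, 1, 1], [2, 0, 1], [1, 0, 1]].
M³ = P·diag(64, 1, 8)·P⁻¹ = [[-6, 0, -7], [56, 64, 56], [14, 0, 15]].
The requested entry is 56.

56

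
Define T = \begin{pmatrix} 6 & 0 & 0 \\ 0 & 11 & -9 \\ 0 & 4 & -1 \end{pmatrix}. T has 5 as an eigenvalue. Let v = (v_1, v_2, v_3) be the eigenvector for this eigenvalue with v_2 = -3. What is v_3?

T − 5I = [[1, 0, 0], [0, 6, -9], [0, 4, -6]].
Solving (T − 5I)v = 0 gives the eigenspace spanned by (0, -3, -2).
With v_2 = -3, v = (0, -3, -2), so v_3 = -2.

-2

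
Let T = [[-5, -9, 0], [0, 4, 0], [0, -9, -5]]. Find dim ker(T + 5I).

2

T + 5I = [[0, -9, 0], [0, 9, 0], [0, -9, 0]].
This matrix has rank 1, so its null space has dimension 3 − 1 = 2.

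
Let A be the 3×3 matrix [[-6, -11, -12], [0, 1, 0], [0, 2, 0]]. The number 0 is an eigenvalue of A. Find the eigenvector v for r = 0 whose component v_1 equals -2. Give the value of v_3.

A = [[-6, -11, -12], [0, 1, 0], [0, 2, 0]].
Solving (A)v = 0 gives the eigenspace spanned by (-2, 0, 1).
With v_1 = -2, v = (-2, 0, 1), so v_3 = 1.

1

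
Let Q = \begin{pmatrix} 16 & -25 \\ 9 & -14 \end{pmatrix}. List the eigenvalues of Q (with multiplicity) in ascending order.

1, 1

Characteristic polynomial: p(r) = r^2 - 2r + 1 = (r - 1)^2.
Roots (with multiplicity): 1, 1.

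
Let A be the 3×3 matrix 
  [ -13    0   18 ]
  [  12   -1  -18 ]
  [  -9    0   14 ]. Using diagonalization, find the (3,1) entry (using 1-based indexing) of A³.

-189

Characteristic polynomial: r^3 - 21r - 20 = (r - 5)(r + 1)(r + 4), so the eigenvalues are -4, -1, 5.
r=-1: eigenvector (0, 1, 0).
r=5: eigenvector (1, -1, 1).
r=-4: eigenvector (-2, 2, -1).
P = [[0, 1, -2], [1, -1, 2], [0, 1, -1]], D = diag(-1, 5, -4), P⁻¹ = [[1, 1, 0], [-1, 0, 2], [-1, 0, 1]].
A³ = P·diag(-1, 125, -64)·P⁻¹ = [[-253, 0, 378], [252, -1, -378], [-189, 0, 314]].
The requested entry is -189.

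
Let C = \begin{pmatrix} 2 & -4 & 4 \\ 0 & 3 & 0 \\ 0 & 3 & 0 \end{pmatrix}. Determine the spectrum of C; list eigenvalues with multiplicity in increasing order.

Characteristic polynomial: p(μ) = μ^3 - 5μ^2 + 6μ = μ(μ - 3)(μ - 2).
Roots (with multiplicity): 0, 2, 3.

0, 2, 3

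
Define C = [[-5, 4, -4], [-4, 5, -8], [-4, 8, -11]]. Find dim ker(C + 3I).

C + 3I = [[-2, 4, -4], [-4, 8, -8], [-4, 8, -8]].
This matrix has rank 1, so its null space has dimension 3 − 1 = 2.

2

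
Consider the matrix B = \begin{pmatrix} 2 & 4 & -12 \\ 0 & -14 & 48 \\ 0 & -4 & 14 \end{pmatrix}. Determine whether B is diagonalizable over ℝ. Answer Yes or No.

Characteristic polynomial: p(t) = t^3 - 2t^2 - 4t + 8 = (t - 2)^2(t + 2).
t = 2 has algebraic multiplicity 2; rank(B − 2I) = 1, so geometric multiplicity = 2.
Every eigenvalue has geometric = algebraic multiplicity, so B is diagonalizable.

Yes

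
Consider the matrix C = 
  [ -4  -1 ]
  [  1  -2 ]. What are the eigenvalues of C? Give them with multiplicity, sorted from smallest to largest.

-3, -3

Characteristic polynomial: p(μ) = μ^2 + 6μ + 9 = (μ + 3)^2.
Roots (with multiplicity): -3, -3.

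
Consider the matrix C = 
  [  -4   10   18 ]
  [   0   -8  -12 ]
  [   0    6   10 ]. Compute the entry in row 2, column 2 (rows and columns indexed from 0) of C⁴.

496

Characteristic polynomial: λ^3 + 2λ^2 - 16λ - 32 = (λ - 4)(λ + 2)(λ + 4), so the eigenvalues are -4, -2, 4.
λ=-4: eigenvector (1, 0, 0).
λ=-2: eigenvector (1, 2, -1).
λ=4: eigenvector (1, -1, 1).
P = [[1, 1, 1], [0, 2, -1], [0, -1, 1]], D = diag(-4, -2, 4), P⁻¹ = [[1, -2, -3], [0, 1, 1], [0, 1, 2]].
C⁴ = P·diag(256, 16, 256)·P⁻¹ = [[256, -240, -240], [0, -224, -480], [0, 240, 496]].
The requested entry is 496.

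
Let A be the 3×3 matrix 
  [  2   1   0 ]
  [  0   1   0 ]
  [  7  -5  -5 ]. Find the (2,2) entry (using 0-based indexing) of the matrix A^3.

-125

Characteristic polynomial: s^3 + 2s^2 - 13s + 10 = (s - 2)(s - 1)(s + 5), so the eigenvalues are -5, 1, 2.
s=-5: eigenvector (0, 0, 1).
s=1: eigenvector (-1, 1, -2).
s=2: eigenvector (1, 0, 1).
P = [[0, -1, 1], [0, 1, 0], [1, -2, 1]], D = diag(-5, 1, 2), P⁻¹ = [[-1, 1, 1], [0, 1, 0], [1, 1, 0]].
A³ = P·diag(-125, 1, 8)·P⁻¹ = [[8, 7, 0], [0, 1, 0], [133, -119, -125]].
The requested entry is -125.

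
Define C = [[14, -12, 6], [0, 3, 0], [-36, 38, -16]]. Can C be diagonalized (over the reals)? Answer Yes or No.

Yes

Characteristic polynomial: p(λ) = λ^3 - λ^2 - 14λ + 24 = (λ - 3)(λ - 2)(λ + 4).
All 3 eigenvalues are distinct, so C is diagonalizable.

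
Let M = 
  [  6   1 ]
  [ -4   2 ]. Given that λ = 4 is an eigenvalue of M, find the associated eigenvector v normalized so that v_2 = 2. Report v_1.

-1

M − 4I = [[2, 1], [-4, -2]].
Solving (M − 4I)v = 0 gives the eigenspace spanned by (-1, 2).
With v_2 = 2, v = (-1, 2), so v_1 = -1.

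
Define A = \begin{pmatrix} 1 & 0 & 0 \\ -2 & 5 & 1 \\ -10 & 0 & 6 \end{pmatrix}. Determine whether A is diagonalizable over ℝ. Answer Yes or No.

Yes

Characteristic polynomial: p(t) = t^3 - 12t^2 + 41t - 30 = (t - 6)(t - 5)(t - 1).
All 3 eigenvalues are distinct, so A is diagonalizable.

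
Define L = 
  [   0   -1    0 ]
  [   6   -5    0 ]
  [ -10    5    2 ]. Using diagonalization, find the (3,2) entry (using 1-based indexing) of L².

-5

Characteristic polynomial: s^3 + 3s^2 - 4s - 12 = (s - 2)(s + 2)(s + 3), so the eigenvalues are -3, -2, 2.
s=2: eigenvector (0, 0, 1).
s=-2: eigenvector (1, 2, 0).
s=-3: eigenvector (-1, -3, 1).
P = [[0, 1, -1], [0, 2, -3], [1, 0, 1]], D = diag(2, -2, -3), P⁻¹ = [[-2, 1, 1], [3, -1, 0], [2, -1, 0]].
L² = P·diag(4, 4, 9)·P⁻¹ = [[-6, 5, 0], [-30, 19, 0], [10, -5, 4]].
The requested entry is -5.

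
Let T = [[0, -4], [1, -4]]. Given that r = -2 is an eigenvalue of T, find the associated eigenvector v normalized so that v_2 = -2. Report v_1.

T + 2I = [[2, -4], [1, -2]].
Solving (T + 2I)v = 0 gives the eigenspace spanned by (-4, -2).
With v_2 = -2, v = (-4, -2), so v_1 = -4.

-4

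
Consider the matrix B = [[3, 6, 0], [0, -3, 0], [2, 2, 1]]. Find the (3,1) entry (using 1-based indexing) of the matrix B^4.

Characteristic polynomial: λ^3 - λ^2 - 9λ + 9 = (λ - 3)(λ - 1)(λ + 3), so the eigenvalues are -3, 1, 3.
λ=3: eigenvector (1, 0, 1).
λ=-3: eigenvector (-1, 1, 0).
λ=1: eigenvector (0, 0, 1).
P = [[1, -1, 0], [0, 1, 0], [1, 0, 1]], D = diag(3, -3, 1), P⁻¹ = [[1, 1, 0], [0, 1, 0], [-1, -1, 1]].
B⁴ = P·diag(81, 81, 1)·P⁻¹ = [[81, 0, 0], [0, 81, 0], [80, 80, 1]].
The requested entry is 80.

80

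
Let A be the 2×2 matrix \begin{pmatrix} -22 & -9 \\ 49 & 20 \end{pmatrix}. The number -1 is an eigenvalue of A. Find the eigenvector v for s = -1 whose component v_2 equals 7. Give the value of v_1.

A + 1I = [[-21, -9], [49, 21]].
Solving (A + 1I)v = 0 gives the eigenspace spanned by (-3, 7).
With v_2 = 7, v = (-3, 7), so v_1 = -3.

-3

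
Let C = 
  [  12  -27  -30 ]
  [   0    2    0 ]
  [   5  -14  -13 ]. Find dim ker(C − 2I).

C − 2I = [[10, -27, -30], [0, 0, 0], [5, -14, -15]].
This matrix has rank 2, so its null space has dimension 3 − 2 = 1.

1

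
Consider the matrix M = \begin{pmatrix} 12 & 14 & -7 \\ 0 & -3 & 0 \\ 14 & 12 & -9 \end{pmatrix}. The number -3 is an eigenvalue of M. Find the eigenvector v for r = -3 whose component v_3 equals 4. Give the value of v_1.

M + 3I = [[15, 14, -7], [0, 0, 0], [14, 12, -6]].
Solving (M + 3I)v = 0 gives the eigenspace spanned by (0, 2, 4).
With v_3 = 4, v = (0, 2, 4), so v_1 = 0.

0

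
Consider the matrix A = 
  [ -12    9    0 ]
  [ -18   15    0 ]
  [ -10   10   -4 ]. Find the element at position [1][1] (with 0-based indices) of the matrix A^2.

63

Characteristic polynomial: μ^3 + μ^2 - 30μ - 72 = (μ - 6)(μ + 3)(μ + 4), so the eigenvalues are -4, -3, 6.
μ=-3: eigenvector (1, 1, 0).
μ=6: eigenvector (1, 2, 1).
μ=-4: eigenvector (0, 0, 1).
P = [[1, 1, 0], [1, 2, 0], [0, 1, 1]], D = diag(-3, 6, -4), P⁻¹ = [[2, -1, 0], [-1, 1, 0], [1, -1, 1]].
A² = P·diag(9, 36, 16)·P⁻¹ = [[-18, 27, 0], [-54, 63, 0], [-20, 20, 16]].
The requested entry is 63.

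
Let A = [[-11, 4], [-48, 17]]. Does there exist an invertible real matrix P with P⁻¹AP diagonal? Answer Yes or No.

Yes

Characteristic polynomial: p(t) = t^2 - 6t + 5 = (t - 5)(t - 1).
All 2 eigenvalues are distinct, so A is diagonalizable.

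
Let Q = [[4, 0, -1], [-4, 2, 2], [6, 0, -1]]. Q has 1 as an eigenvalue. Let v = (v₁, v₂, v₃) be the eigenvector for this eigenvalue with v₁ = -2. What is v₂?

4

Q − 1I = [[3, 0, -1], [-4, 1, 2], [6, 0, -2]].
Solving (Q − 1I)v = 0 gives the eigenspace spanned by (-2, 4, -6).
With v₁ = -2, v = (-2, 4, -6), so v₂ = 4.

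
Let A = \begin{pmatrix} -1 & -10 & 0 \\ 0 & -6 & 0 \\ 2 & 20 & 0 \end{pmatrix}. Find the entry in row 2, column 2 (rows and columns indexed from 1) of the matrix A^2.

Characteristic polynomial: r^3 + 7r^2 + 6r = r(r + 1)(r + 6), so the eigenvalues are -6, -1, 0.
r=-1: eigenvector (1, 0, -2).
r=-6: eigenvector (2, 1, -4).
r=0: eigenvector (0, 0, 1).
P = [[1, 2, 0], [0, 1, 0], [-2, -4, 1]], D = diag(-1, -6, 0), P⁻¹ = [[1, -2, 0], [0, 1, 0], [2, 0, 1]].
A² = P·diag(1, 36, 0)·P⁻¹ = [[1, 70, 0], [0, 36, 0], [-2, -140, 0]].
The requested entry is 36.

36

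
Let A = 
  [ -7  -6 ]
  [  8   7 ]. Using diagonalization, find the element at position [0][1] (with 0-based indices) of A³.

-6

Characteristic polynomial: r^2 - 1 = (r - 1)(r + 1), so the eigenvalues are -1, 1.
r=-1: eigenvector (1, -1).
r=1: eigenvector (-3, 4).
P = [[1, -3], [-1, 4]], D = diag(-1, 1), P⁻¹ = [[4, 3], [1, 1]].
A³ = P·diag(-1, 1)·P⁻¹ = [[-7, -6], [8, 7]].
The requested entry is -6.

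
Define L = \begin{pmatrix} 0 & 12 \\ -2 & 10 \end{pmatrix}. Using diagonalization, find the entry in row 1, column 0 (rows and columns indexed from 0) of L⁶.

Characteristic polynomial: λ^2 - 10λ + 24 = (λ - 6)(λ - 4), so the eigenvalues are 4, 6.
λ=6: eigenvector (-2, -1).
λ=4: eigenvector (3, 1).
P = [[-2, 3], [-1, 1]], D = diag(6, 4), P⁻¹ = [[1, -3], [1, -2]].
L⁶ = P·diag(46656, 4096)·P⁻¹ = [[-81024, 255360], [-42560, 131776]].
The requested entry is -42560.

-42560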